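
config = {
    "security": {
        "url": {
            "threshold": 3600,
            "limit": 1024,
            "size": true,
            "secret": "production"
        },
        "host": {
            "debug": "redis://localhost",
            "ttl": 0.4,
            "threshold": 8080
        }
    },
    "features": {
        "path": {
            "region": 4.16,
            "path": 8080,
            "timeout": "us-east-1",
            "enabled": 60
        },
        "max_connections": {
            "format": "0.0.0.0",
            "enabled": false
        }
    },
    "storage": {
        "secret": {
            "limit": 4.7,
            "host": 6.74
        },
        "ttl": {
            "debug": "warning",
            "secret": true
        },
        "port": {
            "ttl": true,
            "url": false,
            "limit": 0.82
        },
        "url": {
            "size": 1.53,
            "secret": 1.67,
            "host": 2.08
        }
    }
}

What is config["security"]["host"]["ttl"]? 0.4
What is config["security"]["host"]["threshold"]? 8080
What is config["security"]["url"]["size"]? True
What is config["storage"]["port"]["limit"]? 0.82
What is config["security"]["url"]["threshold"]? 3600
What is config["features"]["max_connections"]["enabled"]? False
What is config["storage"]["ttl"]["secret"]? True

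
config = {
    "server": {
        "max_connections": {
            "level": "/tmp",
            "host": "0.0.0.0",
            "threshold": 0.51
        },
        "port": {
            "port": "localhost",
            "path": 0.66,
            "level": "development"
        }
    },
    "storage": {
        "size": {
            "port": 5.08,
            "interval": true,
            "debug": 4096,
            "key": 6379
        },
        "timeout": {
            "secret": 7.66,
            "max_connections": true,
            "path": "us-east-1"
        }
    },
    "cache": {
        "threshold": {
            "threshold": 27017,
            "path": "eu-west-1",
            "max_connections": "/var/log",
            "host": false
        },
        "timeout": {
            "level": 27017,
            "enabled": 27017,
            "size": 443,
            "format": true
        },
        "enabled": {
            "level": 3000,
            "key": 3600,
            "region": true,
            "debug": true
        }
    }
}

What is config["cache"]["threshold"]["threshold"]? 27017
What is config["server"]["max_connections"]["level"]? "/tmp"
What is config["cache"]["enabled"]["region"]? True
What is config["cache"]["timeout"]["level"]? 27017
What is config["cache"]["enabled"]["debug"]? True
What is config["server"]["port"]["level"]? "development"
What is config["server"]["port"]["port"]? "localhost"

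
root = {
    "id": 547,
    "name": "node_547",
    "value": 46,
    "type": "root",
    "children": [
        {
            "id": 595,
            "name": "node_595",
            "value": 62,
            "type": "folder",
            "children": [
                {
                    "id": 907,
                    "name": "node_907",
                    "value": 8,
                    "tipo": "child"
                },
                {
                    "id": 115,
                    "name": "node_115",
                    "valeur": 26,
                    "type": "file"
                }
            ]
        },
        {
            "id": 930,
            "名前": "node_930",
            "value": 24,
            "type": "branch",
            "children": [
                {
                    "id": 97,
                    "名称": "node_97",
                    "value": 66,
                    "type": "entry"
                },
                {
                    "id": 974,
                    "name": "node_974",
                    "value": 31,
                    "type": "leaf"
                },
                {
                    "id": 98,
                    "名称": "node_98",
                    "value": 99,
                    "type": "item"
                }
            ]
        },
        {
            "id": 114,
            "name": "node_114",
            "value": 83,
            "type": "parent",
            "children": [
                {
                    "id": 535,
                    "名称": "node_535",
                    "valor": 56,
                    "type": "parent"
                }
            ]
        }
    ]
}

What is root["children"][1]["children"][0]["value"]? 66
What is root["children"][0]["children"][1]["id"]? 115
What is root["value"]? 46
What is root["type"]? "root"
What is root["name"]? "node_547"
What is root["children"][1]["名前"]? "node_930"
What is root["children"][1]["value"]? 24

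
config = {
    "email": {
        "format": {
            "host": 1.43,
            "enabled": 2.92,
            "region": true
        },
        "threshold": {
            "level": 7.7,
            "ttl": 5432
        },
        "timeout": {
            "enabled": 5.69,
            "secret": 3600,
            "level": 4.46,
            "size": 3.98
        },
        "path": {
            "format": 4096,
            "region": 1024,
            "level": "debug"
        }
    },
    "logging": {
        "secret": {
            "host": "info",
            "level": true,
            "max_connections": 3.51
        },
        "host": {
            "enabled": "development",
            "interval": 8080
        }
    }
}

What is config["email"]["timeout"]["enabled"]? 5.69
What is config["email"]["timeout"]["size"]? 3.98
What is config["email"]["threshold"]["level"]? 7.7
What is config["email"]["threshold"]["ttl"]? 5432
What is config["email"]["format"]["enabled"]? 2.92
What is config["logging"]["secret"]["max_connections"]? 3.51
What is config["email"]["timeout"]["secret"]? 3600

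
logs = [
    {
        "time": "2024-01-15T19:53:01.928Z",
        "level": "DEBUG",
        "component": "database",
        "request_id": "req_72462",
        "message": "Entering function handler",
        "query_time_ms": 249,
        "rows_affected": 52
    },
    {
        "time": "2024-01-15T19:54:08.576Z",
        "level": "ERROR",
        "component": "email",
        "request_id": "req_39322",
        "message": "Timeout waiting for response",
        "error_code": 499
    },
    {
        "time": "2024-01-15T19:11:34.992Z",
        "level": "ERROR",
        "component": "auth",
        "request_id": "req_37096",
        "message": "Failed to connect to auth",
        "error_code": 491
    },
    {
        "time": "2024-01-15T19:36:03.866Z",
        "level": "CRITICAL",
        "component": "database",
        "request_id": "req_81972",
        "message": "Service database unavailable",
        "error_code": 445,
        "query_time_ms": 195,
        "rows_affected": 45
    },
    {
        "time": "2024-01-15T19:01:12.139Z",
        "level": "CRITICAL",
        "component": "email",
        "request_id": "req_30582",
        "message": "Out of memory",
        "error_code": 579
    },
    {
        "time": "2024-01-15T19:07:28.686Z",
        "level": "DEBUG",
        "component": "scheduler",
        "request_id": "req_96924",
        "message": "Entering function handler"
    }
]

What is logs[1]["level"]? "ERROR"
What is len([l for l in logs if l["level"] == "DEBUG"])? 2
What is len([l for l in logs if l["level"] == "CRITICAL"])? 2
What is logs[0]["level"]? "DEBUG"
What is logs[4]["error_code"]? 579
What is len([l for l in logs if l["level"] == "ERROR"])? 2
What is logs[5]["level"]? "DEBUG"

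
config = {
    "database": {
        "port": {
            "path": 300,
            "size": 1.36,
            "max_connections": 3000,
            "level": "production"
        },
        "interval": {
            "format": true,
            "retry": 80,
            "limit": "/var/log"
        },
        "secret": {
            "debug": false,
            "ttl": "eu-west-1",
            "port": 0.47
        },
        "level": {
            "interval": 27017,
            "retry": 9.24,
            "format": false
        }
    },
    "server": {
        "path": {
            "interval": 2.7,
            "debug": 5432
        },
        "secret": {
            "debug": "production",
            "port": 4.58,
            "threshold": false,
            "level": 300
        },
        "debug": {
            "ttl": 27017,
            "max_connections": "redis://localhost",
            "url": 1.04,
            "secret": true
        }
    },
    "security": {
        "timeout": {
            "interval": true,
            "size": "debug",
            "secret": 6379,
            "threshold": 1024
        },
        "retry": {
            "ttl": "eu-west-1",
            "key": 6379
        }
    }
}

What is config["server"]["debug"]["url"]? 1.04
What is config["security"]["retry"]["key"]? 6379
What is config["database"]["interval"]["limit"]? "/var/log"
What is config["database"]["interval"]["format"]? True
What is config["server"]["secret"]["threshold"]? False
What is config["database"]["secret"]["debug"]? False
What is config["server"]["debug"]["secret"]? True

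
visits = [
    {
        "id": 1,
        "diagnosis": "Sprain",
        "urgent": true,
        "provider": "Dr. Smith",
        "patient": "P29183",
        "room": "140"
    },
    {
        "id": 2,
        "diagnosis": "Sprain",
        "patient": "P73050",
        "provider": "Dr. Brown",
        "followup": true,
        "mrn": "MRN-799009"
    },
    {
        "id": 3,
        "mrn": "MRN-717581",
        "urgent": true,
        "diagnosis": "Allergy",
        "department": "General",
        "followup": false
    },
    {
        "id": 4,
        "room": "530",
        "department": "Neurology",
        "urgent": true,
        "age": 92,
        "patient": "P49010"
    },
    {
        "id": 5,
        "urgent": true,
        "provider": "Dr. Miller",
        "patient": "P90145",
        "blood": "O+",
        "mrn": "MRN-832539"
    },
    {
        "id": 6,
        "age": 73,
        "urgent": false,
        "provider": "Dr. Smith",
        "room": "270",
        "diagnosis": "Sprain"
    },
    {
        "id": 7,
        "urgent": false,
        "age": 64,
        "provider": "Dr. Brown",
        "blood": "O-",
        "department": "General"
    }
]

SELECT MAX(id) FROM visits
7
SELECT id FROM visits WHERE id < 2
[1]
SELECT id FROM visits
[1, 2, 3, 4, 5, 6, 7]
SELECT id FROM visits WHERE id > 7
[]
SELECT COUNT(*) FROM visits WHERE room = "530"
1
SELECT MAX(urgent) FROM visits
True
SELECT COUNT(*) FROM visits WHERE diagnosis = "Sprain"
3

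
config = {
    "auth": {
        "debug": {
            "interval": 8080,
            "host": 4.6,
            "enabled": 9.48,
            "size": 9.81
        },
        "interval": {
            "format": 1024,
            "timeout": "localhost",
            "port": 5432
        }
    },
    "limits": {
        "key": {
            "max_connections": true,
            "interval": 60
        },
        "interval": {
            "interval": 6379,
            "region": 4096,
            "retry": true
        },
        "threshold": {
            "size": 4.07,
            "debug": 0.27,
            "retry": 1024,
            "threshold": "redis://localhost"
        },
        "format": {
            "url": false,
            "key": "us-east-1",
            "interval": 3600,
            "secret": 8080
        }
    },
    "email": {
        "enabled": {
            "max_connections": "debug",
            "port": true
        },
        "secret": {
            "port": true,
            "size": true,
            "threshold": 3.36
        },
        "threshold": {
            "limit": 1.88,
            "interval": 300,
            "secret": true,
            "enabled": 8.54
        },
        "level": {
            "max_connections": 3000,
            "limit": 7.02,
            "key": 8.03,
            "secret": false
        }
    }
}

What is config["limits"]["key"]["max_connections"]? True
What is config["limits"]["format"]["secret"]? 8080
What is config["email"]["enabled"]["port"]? True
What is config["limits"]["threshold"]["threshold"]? "redis://localhost"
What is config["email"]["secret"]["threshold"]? 3.36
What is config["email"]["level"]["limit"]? 7.02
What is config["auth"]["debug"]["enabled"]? 9.48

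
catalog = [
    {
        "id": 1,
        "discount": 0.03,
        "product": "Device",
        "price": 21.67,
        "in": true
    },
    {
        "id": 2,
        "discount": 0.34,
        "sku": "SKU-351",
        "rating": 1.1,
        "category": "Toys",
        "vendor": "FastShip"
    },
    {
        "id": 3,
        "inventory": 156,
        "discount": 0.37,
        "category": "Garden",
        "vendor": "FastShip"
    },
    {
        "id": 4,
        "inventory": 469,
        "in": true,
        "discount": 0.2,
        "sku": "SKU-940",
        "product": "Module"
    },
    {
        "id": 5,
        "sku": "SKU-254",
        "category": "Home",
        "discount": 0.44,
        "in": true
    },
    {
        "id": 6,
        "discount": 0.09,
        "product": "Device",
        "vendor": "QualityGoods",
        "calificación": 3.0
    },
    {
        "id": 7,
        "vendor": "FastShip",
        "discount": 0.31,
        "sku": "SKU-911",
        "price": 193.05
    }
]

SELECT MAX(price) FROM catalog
193.05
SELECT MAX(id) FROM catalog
7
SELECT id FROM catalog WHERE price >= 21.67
[1, 7]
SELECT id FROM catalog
[1, 2, 3, 4, 5, 6, 7]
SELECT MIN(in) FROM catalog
True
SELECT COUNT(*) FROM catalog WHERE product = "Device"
2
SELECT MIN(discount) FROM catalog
0.03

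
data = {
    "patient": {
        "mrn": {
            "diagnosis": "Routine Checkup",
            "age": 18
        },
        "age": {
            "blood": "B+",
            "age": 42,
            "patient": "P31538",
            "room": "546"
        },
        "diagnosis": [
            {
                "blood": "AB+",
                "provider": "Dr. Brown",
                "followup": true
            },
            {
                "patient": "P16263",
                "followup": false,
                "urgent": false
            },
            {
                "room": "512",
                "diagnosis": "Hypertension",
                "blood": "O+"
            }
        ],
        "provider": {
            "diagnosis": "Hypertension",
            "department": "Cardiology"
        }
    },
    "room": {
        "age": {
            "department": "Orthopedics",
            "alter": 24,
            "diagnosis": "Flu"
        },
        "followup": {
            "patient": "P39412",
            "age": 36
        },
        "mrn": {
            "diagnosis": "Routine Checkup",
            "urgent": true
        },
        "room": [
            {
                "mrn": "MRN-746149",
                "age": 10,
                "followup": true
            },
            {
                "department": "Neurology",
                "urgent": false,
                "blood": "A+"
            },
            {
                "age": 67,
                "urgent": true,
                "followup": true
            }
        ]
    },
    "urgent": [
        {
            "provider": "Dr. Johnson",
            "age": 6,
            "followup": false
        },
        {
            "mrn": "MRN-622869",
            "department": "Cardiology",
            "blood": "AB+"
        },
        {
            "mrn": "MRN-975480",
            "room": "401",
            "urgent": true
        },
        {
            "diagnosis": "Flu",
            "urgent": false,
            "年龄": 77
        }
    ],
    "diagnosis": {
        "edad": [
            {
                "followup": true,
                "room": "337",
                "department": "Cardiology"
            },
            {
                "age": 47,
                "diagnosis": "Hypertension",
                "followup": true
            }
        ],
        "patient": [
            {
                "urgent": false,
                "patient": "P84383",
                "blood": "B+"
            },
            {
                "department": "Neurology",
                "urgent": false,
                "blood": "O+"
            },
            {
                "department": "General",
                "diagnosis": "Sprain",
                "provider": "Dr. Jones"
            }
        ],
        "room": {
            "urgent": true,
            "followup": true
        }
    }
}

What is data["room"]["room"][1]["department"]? "Neurology"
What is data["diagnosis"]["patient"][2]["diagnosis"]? "Sprain"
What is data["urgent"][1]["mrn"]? "MRN-622869"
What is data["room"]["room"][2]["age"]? 67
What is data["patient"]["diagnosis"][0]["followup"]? True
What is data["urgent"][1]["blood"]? "AB+"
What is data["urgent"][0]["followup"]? False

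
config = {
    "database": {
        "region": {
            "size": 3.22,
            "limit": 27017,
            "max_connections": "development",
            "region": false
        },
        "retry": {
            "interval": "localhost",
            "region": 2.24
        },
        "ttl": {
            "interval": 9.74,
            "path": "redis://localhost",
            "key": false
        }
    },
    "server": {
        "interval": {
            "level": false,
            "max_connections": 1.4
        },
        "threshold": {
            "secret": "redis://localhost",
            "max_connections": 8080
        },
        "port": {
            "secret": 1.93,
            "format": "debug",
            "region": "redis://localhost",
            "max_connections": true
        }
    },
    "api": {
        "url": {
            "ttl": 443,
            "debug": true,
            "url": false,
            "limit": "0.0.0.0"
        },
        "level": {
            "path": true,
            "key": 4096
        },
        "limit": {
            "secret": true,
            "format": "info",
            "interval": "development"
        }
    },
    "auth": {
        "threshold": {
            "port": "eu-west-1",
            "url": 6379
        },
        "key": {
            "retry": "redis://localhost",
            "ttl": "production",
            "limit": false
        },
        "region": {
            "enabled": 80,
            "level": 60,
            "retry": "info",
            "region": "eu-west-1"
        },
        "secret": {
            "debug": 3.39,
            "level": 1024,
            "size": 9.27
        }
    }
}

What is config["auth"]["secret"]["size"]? 9.27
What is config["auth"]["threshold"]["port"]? "eu-west-1"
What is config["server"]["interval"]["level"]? False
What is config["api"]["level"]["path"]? True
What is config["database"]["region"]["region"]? False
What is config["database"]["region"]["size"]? 3.22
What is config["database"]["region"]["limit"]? 27017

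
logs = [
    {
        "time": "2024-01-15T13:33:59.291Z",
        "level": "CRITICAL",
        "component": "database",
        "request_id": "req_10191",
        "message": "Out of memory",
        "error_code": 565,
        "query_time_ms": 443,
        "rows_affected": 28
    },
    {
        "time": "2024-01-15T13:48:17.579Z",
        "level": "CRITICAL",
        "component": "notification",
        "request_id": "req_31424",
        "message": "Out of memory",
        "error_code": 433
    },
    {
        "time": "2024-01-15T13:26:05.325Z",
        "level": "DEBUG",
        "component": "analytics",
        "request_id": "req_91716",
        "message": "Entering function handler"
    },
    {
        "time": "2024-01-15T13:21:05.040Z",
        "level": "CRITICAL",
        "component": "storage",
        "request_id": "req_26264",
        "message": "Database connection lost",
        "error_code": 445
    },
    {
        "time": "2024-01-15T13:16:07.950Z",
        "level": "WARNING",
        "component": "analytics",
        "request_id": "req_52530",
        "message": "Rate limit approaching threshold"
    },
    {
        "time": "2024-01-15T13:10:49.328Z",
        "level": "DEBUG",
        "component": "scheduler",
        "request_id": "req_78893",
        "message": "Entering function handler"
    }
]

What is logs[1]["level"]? "CRITICAL"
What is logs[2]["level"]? "DEBUG"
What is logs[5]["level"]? "DEBUG"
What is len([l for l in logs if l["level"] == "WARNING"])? 1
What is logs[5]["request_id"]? "req_78893"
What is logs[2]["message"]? "Entering function handler"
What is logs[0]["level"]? "CRITICAL"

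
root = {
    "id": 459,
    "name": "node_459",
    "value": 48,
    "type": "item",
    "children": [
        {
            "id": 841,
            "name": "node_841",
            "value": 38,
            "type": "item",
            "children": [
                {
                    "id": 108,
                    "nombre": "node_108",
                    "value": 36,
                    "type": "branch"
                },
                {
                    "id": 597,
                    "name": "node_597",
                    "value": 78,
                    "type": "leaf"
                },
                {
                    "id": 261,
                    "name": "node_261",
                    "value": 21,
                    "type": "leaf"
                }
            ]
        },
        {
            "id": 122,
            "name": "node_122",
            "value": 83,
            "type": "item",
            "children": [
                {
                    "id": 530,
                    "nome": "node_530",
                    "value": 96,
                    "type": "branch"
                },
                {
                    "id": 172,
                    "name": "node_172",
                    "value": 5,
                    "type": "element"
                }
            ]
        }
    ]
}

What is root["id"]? 459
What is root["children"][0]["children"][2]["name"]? "node_261"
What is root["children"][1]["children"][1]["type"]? "element"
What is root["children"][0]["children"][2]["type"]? "leaf"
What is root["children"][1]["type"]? "item"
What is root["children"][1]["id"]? 122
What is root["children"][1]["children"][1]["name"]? "node_172"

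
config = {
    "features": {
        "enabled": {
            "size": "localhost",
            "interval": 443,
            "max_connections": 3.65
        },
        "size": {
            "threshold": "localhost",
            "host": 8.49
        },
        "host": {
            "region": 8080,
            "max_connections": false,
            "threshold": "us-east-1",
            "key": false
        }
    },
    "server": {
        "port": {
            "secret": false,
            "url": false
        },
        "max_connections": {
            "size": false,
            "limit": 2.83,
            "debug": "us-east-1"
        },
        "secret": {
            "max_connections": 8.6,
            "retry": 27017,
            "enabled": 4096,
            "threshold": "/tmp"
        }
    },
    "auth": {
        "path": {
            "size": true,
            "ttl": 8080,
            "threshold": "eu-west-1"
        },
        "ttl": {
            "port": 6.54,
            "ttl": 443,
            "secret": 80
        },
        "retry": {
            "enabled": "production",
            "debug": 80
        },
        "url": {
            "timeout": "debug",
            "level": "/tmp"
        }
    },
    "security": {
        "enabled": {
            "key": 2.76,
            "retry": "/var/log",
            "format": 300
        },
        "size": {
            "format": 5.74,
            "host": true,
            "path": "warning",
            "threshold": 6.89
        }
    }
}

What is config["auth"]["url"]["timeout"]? "debug"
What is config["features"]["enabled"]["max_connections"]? 3.65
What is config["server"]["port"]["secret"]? False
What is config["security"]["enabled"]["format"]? 300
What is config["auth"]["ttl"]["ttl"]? 443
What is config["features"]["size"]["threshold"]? "localhost"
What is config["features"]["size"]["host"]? 8.49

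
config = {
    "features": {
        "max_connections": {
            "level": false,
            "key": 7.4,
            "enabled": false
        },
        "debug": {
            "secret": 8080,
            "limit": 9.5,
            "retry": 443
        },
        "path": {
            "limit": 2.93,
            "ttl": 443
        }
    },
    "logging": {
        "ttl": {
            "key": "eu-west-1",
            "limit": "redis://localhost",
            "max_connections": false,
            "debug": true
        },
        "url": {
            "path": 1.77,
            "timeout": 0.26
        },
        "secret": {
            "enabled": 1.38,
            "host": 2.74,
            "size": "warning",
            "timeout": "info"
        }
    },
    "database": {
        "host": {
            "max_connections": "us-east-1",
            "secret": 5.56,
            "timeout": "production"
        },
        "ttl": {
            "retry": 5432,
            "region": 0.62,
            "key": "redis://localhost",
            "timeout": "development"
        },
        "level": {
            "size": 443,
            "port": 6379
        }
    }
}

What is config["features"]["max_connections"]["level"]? False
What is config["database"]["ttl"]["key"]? "redis://localhost"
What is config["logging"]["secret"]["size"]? "warning"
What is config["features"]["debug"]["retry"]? 443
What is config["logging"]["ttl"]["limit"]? "redis://localhost"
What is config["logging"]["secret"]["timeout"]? "info"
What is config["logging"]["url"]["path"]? 1.77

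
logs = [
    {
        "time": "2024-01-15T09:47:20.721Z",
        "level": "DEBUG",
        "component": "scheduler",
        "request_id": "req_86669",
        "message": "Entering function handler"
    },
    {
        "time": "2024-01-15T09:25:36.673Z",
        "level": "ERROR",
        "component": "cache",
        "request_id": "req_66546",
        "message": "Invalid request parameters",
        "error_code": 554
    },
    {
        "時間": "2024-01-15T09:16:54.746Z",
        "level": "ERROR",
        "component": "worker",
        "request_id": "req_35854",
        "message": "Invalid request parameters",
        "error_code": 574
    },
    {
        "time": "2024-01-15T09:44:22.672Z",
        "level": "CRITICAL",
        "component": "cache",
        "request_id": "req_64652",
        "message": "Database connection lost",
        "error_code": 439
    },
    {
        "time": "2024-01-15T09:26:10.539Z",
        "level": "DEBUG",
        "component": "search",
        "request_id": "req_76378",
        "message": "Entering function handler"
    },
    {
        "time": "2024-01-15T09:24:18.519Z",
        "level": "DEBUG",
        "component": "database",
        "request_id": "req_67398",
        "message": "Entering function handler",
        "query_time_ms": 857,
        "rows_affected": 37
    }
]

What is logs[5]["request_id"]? "req_67398"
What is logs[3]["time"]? "2024-01-15T09:44:22.672Z"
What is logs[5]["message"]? "Entering function handler"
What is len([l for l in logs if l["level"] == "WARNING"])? 0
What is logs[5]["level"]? "DEBUG"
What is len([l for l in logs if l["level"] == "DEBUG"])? 3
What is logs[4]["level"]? "DEBUG"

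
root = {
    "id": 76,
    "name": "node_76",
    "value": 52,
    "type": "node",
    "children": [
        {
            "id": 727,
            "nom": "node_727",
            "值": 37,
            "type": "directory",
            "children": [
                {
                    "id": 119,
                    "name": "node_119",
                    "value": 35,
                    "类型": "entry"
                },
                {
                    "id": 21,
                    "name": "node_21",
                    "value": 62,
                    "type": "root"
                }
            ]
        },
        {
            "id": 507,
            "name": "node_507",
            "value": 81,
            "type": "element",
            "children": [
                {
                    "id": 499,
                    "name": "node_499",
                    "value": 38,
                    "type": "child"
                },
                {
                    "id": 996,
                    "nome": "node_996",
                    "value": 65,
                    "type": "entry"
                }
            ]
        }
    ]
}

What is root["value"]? 52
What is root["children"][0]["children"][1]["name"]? "node_21"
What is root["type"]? "node"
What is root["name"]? "node_76"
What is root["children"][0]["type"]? "directory"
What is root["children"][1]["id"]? 507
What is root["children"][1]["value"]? 81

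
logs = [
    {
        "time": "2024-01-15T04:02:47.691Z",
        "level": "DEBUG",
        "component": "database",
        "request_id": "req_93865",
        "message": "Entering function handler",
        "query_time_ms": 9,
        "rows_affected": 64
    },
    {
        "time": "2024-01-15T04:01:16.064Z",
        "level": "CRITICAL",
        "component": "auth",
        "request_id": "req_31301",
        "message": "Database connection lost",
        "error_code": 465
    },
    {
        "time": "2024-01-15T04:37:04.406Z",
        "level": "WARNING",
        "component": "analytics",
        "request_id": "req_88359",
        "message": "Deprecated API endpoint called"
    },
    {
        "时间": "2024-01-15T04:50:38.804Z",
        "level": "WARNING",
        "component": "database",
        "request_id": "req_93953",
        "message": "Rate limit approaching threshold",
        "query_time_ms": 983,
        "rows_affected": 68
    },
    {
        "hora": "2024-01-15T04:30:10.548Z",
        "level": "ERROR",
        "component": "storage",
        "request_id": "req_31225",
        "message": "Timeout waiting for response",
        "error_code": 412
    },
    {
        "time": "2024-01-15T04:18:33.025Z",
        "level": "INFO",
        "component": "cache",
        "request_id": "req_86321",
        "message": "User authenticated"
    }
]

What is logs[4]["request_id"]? "req_31225"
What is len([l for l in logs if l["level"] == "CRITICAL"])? 1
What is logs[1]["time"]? "2024-01-15T04:01:16.064Z"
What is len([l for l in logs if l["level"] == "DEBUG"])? 1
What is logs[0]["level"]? "DEBUG"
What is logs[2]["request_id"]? "req_88359"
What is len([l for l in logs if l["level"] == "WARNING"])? 2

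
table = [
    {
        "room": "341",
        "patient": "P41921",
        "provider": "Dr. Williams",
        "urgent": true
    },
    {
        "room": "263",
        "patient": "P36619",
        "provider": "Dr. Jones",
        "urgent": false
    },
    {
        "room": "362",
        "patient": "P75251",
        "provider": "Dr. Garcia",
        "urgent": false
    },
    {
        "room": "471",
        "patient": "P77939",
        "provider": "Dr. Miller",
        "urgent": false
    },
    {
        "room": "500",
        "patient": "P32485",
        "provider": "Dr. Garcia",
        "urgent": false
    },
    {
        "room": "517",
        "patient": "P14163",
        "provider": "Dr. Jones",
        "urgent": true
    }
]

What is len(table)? 6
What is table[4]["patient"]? "P32485"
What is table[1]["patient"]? "P36619"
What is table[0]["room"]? "341"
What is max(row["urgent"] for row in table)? True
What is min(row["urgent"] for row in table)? False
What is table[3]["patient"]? "P77939"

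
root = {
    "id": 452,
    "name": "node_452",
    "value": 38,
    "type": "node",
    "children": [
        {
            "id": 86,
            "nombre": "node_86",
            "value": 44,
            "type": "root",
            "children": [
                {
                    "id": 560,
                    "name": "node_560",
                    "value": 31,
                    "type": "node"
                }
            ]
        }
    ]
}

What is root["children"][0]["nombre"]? "node_86"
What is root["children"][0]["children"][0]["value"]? 31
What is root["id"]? 452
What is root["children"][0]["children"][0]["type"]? "node"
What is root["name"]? "node_452"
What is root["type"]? "node"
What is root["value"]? 38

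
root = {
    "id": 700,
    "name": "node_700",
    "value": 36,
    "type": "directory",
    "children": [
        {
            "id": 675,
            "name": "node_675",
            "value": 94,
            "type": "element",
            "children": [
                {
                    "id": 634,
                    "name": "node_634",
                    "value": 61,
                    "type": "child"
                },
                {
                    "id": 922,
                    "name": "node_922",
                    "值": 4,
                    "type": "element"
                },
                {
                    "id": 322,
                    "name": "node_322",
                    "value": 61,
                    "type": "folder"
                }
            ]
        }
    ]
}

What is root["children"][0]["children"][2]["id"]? 322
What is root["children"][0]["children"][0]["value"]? 61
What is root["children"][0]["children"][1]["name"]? "node_922"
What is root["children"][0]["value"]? 94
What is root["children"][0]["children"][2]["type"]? "folder"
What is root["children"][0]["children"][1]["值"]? 4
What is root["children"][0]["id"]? 675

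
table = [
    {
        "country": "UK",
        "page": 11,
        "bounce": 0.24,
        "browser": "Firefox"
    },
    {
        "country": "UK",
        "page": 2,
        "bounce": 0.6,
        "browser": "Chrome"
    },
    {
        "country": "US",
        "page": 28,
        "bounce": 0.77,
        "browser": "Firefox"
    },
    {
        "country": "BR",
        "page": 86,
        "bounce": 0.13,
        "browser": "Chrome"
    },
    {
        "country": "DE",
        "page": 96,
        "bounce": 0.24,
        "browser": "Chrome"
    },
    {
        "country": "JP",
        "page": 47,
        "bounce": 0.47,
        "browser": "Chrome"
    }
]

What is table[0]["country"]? "UK"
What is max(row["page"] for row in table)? 96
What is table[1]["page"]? 2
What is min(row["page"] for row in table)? 2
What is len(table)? 6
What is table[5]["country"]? "JP"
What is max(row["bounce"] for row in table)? 0.77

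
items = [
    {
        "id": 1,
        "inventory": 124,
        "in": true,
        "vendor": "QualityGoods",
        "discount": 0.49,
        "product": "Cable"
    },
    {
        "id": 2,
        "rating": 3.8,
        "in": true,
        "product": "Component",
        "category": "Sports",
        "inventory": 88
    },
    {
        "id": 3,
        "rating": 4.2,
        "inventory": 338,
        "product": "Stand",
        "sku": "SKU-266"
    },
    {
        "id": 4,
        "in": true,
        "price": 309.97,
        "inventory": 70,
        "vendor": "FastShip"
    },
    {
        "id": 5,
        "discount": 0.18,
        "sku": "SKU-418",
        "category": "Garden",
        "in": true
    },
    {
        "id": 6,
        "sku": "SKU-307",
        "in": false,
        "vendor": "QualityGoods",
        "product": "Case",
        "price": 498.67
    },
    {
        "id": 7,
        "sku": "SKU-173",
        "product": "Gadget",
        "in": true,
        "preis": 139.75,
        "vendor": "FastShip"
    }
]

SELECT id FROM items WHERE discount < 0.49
[5]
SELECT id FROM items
[1, 2, 3, 4, 5, 6, 7]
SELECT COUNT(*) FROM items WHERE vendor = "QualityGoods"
2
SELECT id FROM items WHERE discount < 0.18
[]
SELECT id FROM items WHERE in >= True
[1, 2, 4, 5, 7]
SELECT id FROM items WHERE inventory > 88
[1, 3]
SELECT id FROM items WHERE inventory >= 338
[3]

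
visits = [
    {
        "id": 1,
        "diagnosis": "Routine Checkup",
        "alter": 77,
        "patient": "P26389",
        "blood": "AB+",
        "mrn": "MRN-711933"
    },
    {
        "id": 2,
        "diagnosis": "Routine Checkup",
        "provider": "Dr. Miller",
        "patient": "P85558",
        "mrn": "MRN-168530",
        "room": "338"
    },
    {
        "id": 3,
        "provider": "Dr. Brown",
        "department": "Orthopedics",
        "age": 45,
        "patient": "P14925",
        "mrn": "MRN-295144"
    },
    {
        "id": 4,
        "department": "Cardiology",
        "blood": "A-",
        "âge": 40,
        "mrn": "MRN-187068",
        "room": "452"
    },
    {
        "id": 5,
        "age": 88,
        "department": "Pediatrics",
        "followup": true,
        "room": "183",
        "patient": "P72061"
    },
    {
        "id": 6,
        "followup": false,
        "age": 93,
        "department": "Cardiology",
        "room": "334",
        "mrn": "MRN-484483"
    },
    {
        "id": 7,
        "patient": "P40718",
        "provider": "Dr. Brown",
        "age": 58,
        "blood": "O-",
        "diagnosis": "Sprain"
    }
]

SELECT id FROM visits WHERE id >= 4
[4, 5, 6, 7]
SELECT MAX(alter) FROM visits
77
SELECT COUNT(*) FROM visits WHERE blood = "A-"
1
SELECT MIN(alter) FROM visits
77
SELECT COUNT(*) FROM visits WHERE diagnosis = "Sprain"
1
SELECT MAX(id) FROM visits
7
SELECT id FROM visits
[1, 2, 3, 4, 5, 6, 7]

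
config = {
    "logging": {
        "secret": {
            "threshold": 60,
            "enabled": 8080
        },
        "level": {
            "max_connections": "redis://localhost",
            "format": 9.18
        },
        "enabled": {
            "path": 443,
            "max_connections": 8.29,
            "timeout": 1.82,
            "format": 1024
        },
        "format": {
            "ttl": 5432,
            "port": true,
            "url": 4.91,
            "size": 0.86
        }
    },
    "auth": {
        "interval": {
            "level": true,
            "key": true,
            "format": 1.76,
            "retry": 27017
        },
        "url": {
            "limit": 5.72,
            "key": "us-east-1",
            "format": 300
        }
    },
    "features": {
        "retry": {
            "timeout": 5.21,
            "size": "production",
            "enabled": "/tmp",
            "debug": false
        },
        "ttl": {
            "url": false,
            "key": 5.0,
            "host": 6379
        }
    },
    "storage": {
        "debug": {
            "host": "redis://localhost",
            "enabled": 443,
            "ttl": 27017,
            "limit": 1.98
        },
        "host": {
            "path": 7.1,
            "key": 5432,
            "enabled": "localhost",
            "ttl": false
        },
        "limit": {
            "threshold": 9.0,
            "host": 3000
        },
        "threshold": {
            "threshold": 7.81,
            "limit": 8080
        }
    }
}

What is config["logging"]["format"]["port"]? True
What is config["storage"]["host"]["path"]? 7.1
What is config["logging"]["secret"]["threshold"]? 60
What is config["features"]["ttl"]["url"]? False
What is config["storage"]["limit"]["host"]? 3000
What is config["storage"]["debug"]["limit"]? 1.98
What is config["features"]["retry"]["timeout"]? 5.21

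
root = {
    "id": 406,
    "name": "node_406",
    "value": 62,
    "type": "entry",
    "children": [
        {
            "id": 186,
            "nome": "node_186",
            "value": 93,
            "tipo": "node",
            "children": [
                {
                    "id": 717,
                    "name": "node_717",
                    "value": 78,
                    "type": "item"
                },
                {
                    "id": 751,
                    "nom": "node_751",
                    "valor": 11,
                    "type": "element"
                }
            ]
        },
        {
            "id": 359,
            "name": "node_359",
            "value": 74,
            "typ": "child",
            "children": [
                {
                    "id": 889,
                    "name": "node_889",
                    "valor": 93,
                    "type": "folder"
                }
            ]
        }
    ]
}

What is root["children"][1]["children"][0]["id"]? 889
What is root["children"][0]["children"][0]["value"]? 78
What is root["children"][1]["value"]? 74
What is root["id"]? 406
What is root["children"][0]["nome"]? "node_186"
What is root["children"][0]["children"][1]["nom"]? "node_751"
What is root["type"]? "entry"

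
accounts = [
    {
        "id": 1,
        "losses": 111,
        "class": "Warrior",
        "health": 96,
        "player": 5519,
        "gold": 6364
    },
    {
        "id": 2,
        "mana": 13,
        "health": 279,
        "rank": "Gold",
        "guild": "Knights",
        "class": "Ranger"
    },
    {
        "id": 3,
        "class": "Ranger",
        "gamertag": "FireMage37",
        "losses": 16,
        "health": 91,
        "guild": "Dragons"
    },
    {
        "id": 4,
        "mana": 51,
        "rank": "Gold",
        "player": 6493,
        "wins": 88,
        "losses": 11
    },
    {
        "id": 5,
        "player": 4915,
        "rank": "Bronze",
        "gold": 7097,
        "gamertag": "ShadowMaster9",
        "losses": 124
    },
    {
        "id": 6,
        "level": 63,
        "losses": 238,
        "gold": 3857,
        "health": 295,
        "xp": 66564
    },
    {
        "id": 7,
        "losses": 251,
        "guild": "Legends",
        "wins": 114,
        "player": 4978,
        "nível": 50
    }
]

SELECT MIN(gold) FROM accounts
3857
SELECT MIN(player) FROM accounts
4915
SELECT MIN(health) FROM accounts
91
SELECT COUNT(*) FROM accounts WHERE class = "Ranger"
2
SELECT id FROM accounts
[1, 2, 3, 4, 5, 6, 7]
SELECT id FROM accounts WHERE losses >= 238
[6, 7]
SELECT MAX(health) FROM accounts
295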